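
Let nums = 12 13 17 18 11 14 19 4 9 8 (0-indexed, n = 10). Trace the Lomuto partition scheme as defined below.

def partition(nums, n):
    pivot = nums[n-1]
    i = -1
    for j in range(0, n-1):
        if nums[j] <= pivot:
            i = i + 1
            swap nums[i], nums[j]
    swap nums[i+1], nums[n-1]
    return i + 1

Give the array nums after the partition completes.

pivot=8, i=-1
j=0: 12>8, skip
j=1: 13>8, skip
j=2: 17>8, skip
j=3: 18>8, skip
j=4: 11>8, skip
j=5: 14>8, skip
j=6: 19>8, skip
j=7: 4≤8, i=0, swap(0,7) ⇒ 4 13 17 18 11 14 19 12 9 8
j=8: 9>8, skip
swap(1,9) ⇒ 4 8 17 18 11 14 19 12 9 13; return 1

4 8 17 18 11 14 19 12 9 13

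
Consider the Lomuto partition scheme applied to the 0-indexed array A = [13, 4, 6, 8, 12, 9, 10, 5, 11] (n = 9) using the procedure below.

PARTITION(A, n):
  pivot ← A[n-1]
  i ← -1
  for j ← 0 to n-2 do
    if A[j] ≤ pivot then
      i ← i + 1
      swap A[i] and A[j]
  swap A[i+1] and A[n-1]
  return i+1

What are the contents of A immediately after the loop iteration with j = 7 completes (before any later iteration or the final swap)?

pivot=11, i=-1
j=0: 13>11, skip
j=1: 4≤11, i=0, swap(0,1) ⇒ [4, 13, 6, 8, 12, 9, 10, 5, 11]
j=2: 6≤11, i=1, swap(1,2) ⇒ [4, 6, 13, 8, 12, 9, 10, 5, 11]
j=3: 8≤11, i=2, swap(2,3) ⇒ [4, 6, 8, 13, 12, 9, 10, 5, 11]
j=4: 12>11, skip
j=5: 9≤11, i=3, swap(3,5) ⇒ [4, 6, 8, 9, 12, 13, 10, 5, 11]
j=6: 10≤11, i=4, swap(4,6) ⇒ [4, 6, 8, 9, 10, 13, 12, 5, 11]
j=7: 5≤11, i=5, swap(5,7) ⇒ [4, 6, 8, 9, 10, 5, 12, 13, 11]
(after j=7) A = [4, 6, 8, 9, 10, 5, 12, 13, 11]

[4, 6, 8, 9, 10, 5, 12, 13, 11]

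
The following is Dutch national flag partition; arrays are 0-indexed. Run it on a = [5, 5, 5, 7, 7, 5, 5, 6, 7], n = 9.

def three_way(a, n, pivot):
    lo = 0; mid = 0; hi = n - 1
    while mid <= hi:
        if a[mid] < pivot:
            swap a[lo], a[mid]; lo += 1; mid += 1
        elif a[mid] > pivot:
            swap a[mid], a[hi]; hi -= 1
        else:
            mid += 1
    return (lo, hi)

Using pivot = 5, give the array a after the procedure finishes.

pivot = 5; lo=0, mid=0, hi=8
a[mid]=5=5: mid=1
a[mid]=5=5: mid=2
a[mid]=5=5: mid=3
a[mid]=7>5: swap a[3],a[8]; hi=7 → [5, 5, 5, 7, 7, 5, 5, 6, 7]
a[mid]=7>5: swap a[3],a[7]; hi=6 → [5, 5, 5, 6, 7, 5, 5, 7, 7]
a[mid]=6>5: swap a[3],a[6]; hi=5 → [5, 5, 5, 5, 7, 5, 6, 7, 7]
a[mid]=5=5: mid=4
a[mid]=7>5: swap a[4],a[5]; hi=4 → [5, 5, 5, 5, 5, 7, 6, 7, 7]
a[mid]=5=5: mid=5
end: lo=0, hi=4; a = [5, 5, 5, 5, 5, 7, 6, 7, 7]

[5, 5, 5, 5, 5, 7, 6, 7, 7]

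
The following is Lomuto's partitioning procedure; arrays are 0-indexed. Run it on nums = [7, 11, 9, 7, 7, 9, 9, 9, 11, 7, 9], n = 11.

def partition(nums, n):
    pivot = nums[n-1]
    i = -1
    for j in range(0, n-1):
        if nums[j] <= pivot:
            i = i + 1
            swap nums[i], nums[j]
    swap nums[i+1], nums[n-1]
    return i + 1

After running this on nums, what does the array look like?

pivot=9, i=-1
j=0: 7≤9, i=0, swap(0,0) ⇒ [7, 11, 9, 7, 7, 9, 9, 9, 11, 7, 9]
j=1: 11>9, skip
j=2: 9≤9, i=1, swap(1,2) ⇒ [7, 9, 11, 7, 7, 9, 9, 9, 11, 7, 9]
j=3: 7≤9, i=2, swap(2,3) ⇒ [7, 9, 7, 11, 7, 9, 9, 9, 11, 7, 9]
j=4: 7≤9, i=3, swap(3,4) ⇒ [7, 9, 7, 7, 11, 9, 9, 9, 11, 7, 9]
j=5: 9≤9, i=4, swap(4,5) ⇒ [7, 9, 7, 7, 9, 11, 9, 9, 11, 7, 9]
j=6: 9≤9, i=5, swap(5,6) ⇒ [7, 9, 7, 7, 9, 9, 11, 9, 11, 7, 9]
j=7: 9≤9, i=6, swap(6,7) ⇒ [7, 9, 7, 7, 9, 9, 9, 11, 11, 7, 9]
j=8: 11>9, skip
j=9: 7≤9, i=7, swap(7,9) ⇒ [7, 9, 7, 7, 9, 9, 9, 7, 11, 11, 9]
swap(8,10) ⇒ [7, 9, 7, 7, 9, 9, 9, 7, 9, 11, 11]; return 8

[7, 9, 7, 7, 9, 9, 9, 7, 9, 11, 11]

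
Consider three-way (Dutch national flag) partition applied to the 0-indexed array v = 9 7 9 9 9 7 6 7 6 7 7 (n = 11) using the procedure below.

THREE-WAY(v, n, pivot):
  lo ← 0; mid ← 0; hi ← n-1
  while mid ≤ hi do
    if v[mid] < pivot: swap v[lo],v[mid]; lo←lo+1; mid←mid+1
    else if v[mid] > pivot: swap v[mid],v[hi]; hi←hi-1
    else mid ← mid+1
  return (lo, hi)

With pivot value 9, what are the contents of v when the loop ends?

7 7 6 7 6 7 7 9 9 9 9

lo=0 mid=0 hi=10
9=9: mid=1
7<9: swap(0,1), lo=1 mid=2 ⇒ 7 9 9 9 9 7 6 7 6 7 7
9=9: mid=3
9=9: mid=4
9=9: mid=5
7<9: swap(1,5), lo=2 mid=6 ⇒ 7 7 9 9 9 9 6 7 6 7 7
6<9: swap(2,6), lo=3 mid=7 ⇒ 7 7 6 9 9 9 9 7 6 7 7
7<9: swap(3,7), lo=4 mid=8 ⇒ 7 7 6 7 9 9 9 9 6 7 7
6<9: swap(4,8), lo=5 mid=9 ⇒ 7 7 6 7 6 9 9 9 9 7 7
7<9: swap(5,9), lo=6 mid=10 ⇒ 7 7 6 7 6 7 9 9 9 9 7
7<9: swap(6,10), lo=7 mid=11 ⇒ 7 7 6 7 6 7 7 9 9 9 9
done. lo=7 hi=10; v=7 7 6 7 6 7 7 9 9 9 9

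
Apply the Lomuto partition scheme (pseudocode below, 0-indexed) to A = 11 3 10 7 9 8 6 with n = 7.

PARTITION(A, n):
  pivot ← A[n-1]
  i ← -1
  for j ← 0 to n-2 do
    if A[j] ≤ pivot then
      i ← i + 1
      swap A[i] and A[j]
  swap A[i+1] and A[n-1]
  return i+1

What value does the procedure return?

1

pivot = A[6] = 6; i = -1
j=0: A[0]=11 > 6 → no swap
j=1: A[1]=3 ≤ 6 → i=0, swap A[0],A[1] → 3 11 10 7 9 8 6
j=2: A[2]=10 > 6 → no swap
j=3: A[3]=7 > 6 → no swap
j=4: A[4]=9 > 6 → no swap
j=5: A[5]=8 > 6 → no swap
final swap A[1],A[6] → 3 6 10 7 9 8 11; return 1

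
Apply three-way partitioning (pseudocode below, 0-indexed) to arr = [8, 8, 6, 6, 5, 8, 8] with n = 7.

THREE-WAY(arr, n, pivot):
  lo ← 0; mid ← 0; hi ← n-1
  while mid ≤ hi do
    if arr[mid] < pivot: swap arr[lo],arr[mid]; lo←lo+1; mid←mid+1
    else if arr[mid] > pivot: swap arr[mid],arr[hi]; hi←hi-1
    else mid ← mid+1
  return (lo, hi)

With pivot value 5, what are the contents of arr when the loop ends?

pivot = 5; lo=0, mid=0, hi=6
arr[mid]=8>5: swap arr[0],arr[6]; hi=5 → [8, 8, 6, 6, 5, 8, 8]
arr[mid]=8>5: swap arr[0],arr[5]; hi=4 → [8, 8, 6, 6, 5, 8, 8]
arr[mid]=8>5: swap arr[0],arr[4]; hi=3 → [5, 8, 6, 6, 8, 8, 8]
arr[mid]=5=5: mid=1
arr[mid]=8>5: swap arr[1],arr[3]; hi=2 → [5, 6, 6, 8, 8, 8, 8]
arr[mid]=6>5: swap arr[1],arr[2]; hi=1 → [5, 6, 6, 8, 8, 8, 8]
arr[mid]=6>5: swap arr[1],arr[1]; hi=0 → [5, 6, 6, 8, 8, 8, 8]
end: lo=0, hi=0; arr = [5, 6, 6, 8, 8, 8, 8]

[5, 6, 6, 8, 8, 8, 8]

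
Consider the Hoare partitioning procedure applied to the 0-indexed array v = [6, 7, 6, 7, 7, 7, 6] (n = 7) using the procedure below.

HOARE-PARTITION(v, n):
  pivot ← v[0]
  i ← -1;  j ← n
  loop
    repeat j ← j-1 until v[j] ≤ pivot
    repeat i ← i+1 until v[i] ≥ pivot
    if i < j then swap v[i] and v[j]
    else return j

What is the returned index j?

1

pivot = v[0] = 6; i = -1, j = 7
j→6 (v[6]=6≤6), i→0 (v[0]=6≥6); i<j, swap → [6, 7, 6, 7, 7, 7, 6]
j→2 (v[2]=6≤6), i→1 (v[1]=7≥6); i<j, swap → [6, 6, 7, 7, 7, 7, 6]
j→1, i→2; i≥j, return j=1. v = [6, 6, 7, 7, 7, 7, 6]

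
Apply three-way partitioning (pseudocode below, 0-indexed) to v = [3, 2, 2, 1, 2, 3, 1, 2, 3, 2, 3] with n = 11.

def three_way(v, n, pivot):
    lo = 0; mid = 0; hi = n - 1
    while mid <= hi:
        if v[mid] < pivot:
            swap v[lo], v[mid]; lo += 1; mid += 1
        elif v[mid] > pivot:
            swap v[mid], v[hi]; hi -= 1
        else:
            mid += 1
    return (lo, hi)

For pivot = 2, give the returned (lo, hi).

(2, 6)

lo=0 mid=0 hi=10
3>2: swap(0,10), hi=9 ⇒ [3, 2, 2, 1, 2, 3, 1, 2, 3, 2, 3]
3>2: swap(0,9), hi=8 ⇒ [2, 2, 2, 1, 2, 3, 1, 2, 3, 3, 3]
2=2: mid=1
2=2: mid=2
2=2: mid=3
1<2: swap(0,3), lo=1 mid=4 ⇒ [1, 2, 2, 2, 2, 3, 1, 2, 3, 3, 3]
2=2: mid=5
3>2: swap(5,8), hi=7 ⇒ [1, 2, 2, 2, 2, 3, 1, 2, 3, 3, 3]
3>2: swap(5,7), hi=6 ⇒ [1, 2, 2, 2, 2, 2, 1, 3, 3, 3, 3]
2=2: mid=6
1<2: swap(1,6), lo=2 mid=7 ⇒ [1, 1, 2, 2, 2, 2, 2, 3, 3, 3, 3]
done. lo=2 hi=6; v=[1, 1, 2, 2, 2, 2, 2, 3, 3, 3, 3]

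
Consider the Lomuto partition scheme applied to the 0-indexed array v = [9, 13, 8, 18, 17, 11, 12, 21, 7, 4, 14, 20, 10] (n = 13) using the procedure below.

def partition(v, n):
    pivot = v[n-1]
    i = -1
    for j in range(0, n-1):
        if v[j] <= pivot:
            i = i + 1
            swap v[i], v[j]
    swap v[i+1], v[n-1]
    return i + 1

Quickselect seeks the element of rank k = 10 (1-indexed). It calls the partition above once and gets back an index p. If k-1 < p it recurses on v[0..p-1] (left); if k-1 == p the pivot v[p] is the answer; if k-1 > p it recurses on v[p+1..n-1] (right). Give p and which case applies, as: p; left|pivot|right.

pivot=10, i=-1
j=0: 9≤10, i=0, swap(0,0) ⇒ [9, 13, 8, 18, 17, 11, 12, 21, 7, 4, 14, 20, 10]
j=1: 13>10, skip
j=2: 8≤10, i=1, swap(1,2) ⇒ [9, 8, 13, 18, 17, 11, 12, 21, 7, 4, 14, 20, 10]
j=3: 18>10, skip
j=4: 17>10, skip
j=5: 11>10, skip
j=6: 12>10, skip
j=7: 21>10, skip
j=8: 7≤10, i=2, swap(2,8) ⇒ [9, 8, 7, 18, 17, 11, 12, 21, 13, 4, 14, 20, 10]
j=9: 4≤10, i=3, swap(3,9) ⇒ [9, 8, 7, 4, 17, 11, 12, 21, 13, 18, 14, 20, 10]
j=10: 14>10, skip
j=11: 20>10, skip
swap(4,12) ⇒ [9, 8, 7, 4, 10, 11, 12, 21, 13, 18, 14, 20, 17]; return 4
p = 4; k-1 = 9 > 4 ⇒ right

4; right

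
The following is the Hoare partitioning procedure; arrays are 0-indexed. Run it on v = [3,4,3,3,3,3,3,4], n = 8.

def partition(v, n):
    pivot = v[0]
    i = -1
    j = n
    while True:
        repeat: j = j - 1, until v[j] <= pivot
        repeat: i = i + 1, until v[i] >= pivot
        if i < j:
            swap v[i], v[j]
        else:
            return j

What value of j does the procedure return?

3

pivot = v[0] = 3; i = -1, j = 8
j→6 (v[6]=3≤3), i→0 (v[0]=3≥3); i<j, swap → [3,4,3,3,3,3,3,4]
j→5 (v[5]=3≤3), i→1 (v[1]=4≥3); i<j, swap → [3,3,3,3,3,4,3,4]
j→4 (v[4]=3≤3), i→2 (v[2]=3≥3); i<j, swap → [3,3,3,3,3,4,3,4]
j→3, i→3; i≥j, return j=3. v = [3,3,3,3,3,4,3,4]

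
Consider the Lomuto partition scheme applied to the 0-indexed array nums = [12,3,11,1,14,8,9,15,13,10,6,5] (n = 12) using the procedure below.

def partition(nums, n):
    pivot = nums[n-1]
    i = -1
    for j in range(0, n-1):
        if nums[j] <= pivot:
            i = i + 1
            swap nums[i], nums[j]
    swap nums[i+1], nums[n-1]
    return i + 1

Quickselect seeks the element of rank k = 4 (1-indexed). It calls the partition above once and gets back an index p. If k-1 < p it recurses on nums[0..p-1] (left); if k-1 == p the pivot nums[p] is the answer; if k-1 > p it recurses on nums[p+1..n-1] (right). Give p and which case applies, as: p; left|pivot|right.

2; right

pivot = nums[11] = 5; i = -1
j=0: nums[0]=12 > 5 → no swap
j=1: nums[1]=3 ≤ 5 → i=0, swap nums[0],nums[1] → [3,12,11,1,14,8,9,15,13,10,6,5]
j=2: nums[2]=11 > 5 → no swap
j=3: nums[3]=1 ≤ 5 → i=1, swap nums[1],nums[3] → [3,1,11,12,14,8,9,15,13,10,6,5]
j=4: nums[4]=14 > 5 → no swap
j=5: nums[5]=8 > 5 → no swap
j=6: nums[6]=9 > 5 → no swap
j=7: nums[7]=15 > 5 → no swap
j=8: nums[8]=13 > 5 → no swap
j=9: nums[9]=10 > 5 → no swap
j=10: nums[10]=6 > 5 → no swap
final swap nums[2],nums[11] → [3,1,5,12,14,8,9,15,13,10,6,11]; return 2
p = 2; k-1 = 3 > 2 ⇒ right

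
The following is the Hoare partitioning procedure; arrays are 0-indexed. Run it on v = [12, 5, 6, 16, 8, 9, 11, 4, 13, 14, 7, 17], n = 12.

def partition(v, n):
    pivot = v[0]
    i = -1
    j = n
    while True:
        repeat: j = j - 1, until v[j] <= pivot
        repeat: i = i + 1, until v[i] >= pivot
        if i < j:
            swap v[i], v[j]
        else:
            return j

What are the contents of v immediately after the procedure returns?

[7, 5, 6, 4, 8, 9, 11, 16, 13, 14, 12, 17]

pivot = v[0] = 12; i = -1, j = 12
j→10 (v[10]=7≤12), i→0 (v[0]=12≥12); i<j, swap → [7, 5, 6, 16, 8, 9, 11, 4, 13, 14, 12, 17]
j→7 (v[7]=4≤12), i→3 (v[3]=16≥12); i<j, swap → [7, 5, 6, 4, 8, 9, 11, 16, 13, 14, 12, 17]
j→6, i→7; i≥j, return j=6. v = [7, 5, 6, 4, 8, 9, 11, 16, 13, 14, 12, 17]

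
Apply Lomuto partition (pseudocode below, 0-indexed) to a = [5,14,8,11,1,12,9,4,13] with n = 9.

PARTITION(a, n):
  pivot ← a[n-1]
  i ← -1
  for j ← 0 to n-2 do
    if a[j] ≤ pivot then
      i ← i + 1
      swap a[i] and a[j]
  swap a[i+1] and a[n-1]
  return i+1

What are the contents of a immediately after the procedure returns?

pivot = a[8] = 13; i = -1
j=0: a[0]=5 ≤ 13 → i=0, swap a[0],a[0] (no change) → [5,14,8,11,1,12,9,4,13]
j=1: a[1]=14 > 13 → no swap
j=2: a[2]=8 ≤ 13 → i=1, swap a[1],a[2] → [5,8,14,11,1,12,9,4,13]
j=3: a[3]=11 ≤ 13 → i=2, swap a[2],a[3] → [5,8,11,14,1,12,9,4,13]
j=4: a[4]=1 ≤ 13 → i=3, swap a[3],a[4] → [5,8,11,1,14,12,9,4,13]
j=5: a[5]=12 ≤ 13 → i=4, swap a[4],a[5] → [5,8,11,1,12,14,9,4,13]
j=6: a[6]=9 ≤ 13 → i=5, swap a[5],a[6] → [5,8,11,1,12,9,14,4,13]
j=7: a[7]=4 ≤ 13 → i=6, swap a[6],a[7] → [5,8,11,1,12,9,4,14,13]
final swap a[7],a[8] → [5,8,11,1,12,9,4,13,14]; return 7

[5,8,11,1,12,9,4,13,14]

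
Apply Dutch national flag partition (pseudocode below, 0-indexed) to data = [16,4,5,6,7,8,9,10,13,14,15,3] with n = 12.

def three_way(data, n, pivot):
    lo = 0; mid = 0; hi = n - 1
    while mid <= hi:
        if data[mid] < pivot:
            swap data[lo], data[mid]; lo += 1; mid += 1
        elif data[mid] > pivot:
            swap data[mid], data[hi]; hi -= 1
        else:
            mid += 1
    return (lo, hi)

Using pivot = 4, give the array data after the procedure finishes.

[3,4,6,7,8,9,10,13,14,15,5,16]

pivot = 4; lo=0, mid=0, hi=11
data[mid]=16>4: swap data[0],data[11]; hi=10 → [3,4,5,6,7,8,9,10,13,14,15,16]
data[mid]=3<4: swap data[0],data[0]; lo=1,mid=1 → [3,4,5,6,7,8,9,10,13,14,15,16]
data[mid]=4=4: mid=2
data[mid]=5>4: swap data[2],data[10]; hi=9 → [3,4,15,6,7,8,9,10,13,14,5,16]
data[mid]=15>4: swap data[2],data[9]; hi=8 → [3,4,14,6,7,8,9,10,13,15,5,16]
data[mid]=14>4: swap data[2],data[8]; hi=7 → [3,4,13,6,7,8,9,10,14,15,5,16]
data[mid]=13>4: swap data[2],data[7]; hi=6 → [3,4,10,6,7,8,9,13,14,15,5,16]
data[mid]=10>4: swap data[2],data[6]; hi=5 → [3,4,9,6,7,8,10,13,14,15,5,16]
data[mid]=9>4: swap data[2],data[5]; hi=4 → [3,4,8,6,7,9,10,13,14,15,5,16]
data[mid]=8>4: swap data[2],data[4]; hi=3 → [3,4,7,6,8,9,10,13,14,15,5,16]
data[mid]=7>4: swap data[2],data[3]; hi=2 → [3,4,6,7,8,9,10,13,14,15,5,16]
data[mid]=6>4: swap data[2],data[2]; hi=1 → [3,4,6,7,8,9,10,13,14,15,5,16]
end: lo=1, hi=1; data = [3,4,6,7,8,9,10,13,14,15,5,16]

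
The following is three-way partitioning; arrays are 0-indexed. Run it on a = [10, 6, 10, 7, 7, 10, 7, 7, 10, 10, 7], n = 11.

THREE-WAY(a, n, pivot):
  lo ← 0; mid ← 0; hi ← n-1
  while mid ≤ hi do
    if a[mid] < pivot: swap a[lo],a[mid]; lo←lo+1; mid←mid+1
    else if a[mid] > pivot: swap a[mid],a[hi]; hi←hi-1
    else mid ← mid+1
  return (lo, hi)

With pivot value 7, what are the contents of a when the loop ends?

pivot = 7; lo=0, mid=0, hi=10
a[mid]=10>7: swap a[0],a[10]; hi=9 → [7, 6, 10, 7, 7, 10, 7, 7, 10, 10, 10]
a[mid]=7=7: mid=1
a[mid]=6<7: swap a[0],a[1]; lo=1,mid=2 → [6, 7, 10, 7, 7, 10, 7, 7, 10, 10, 10]
a[mid]=10>7: swap a[2],a[9]; hi=8 → [6, 7, 10, 7, 7, 10, 7, 7, 10, 10, 10]
a[mid]=10>7: swap a[2],a[8]; hi=7 → [6, 7, 10, 7, 7, 10, 7, 7, 10, 10, 10]
a[mid]=10>7: swap a[2],a[7]; hi=6 → [6, 7, 7, 7, 7, 10, 7, 10, 10, 10, 10]
a[mid]=7=7: mid=3
a[mid]=7=7: mid=4
a[mid]=7=7: mid=5
a[mid]=10>7: swap a[5],a[6]; hi=5 → [6, 7, 7, 7, 7, 7, 10, 10, 10, 10, 10]
a[mid]=7=7: mid=6
end: lo=1, hi=5; a = [6, 7, 7, 7, 7, 7, 10, 10, 10, 10, 10]

[6, 7, 7, 7, 7, 7, 10, 10, 10, 10, 10]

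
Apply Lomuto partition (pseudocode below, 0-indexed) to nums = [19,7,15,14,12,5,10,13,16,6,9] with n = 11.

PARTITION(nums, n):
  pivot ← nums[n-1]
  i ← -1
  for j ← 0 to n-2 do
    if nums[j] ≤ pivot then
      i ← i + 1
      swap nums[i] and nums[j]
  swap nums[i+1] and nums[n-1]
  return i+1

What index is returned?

3

pivot=9, i=-1
j=0: 19>9, skip
j=1: 7≤9, i=0, swap(0,1) ⇒ [7,19,15,14,12,5,10,13,16,6,9]
j=2: 15>9, skip
j=3: 14>9, skip
j=4: 12>9, skip
j=5: 5≤9, i=1, swap(1,5) ⇒ [7,5,15,14,12,19,10,13,16,6,9]
j=6: 10>9, skip
j=7: 13>9, skip
j=8: 16>9, skip
j=9: 6≤9, i=2, swap(2,9) ⇒ [7,5,6,14,12,19,10,13,16,15,9]
swap(3,10) ⇒ [7,5,6,9,12,19,10,13,16,15,14]; return 3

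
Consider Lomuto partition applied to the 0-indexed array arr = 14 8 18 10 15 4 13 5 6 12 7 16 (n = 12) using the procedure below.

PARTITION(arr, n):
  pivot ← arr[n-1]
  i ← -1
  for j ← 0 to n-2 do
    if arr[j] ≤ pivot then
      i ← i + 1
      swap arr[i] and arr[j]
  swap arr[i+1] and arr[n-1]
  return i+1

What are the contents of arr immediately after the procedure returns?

pivot = arr[11] = 16; i = -1
j=0: arr[0]=14 ≤ 16 → i=0, swap arr[0],arr[0] (no change) → 14 8 18 10 15 4 13 5 6 12 7 16
j=1: arr[1]=8 ≤ 16 → i=1, swap arr[1],arr[1] (no change) → 14 8 18 10 15 4 13 5 6 12 7 16
j=2: arr[2]=18 > 16 → no swap
j=3: arr[3]=10 ≤ 16 → i=2, swap arr[2],arr[3] → 14 8 10 18 15 4 13 5 6 12 7 16
j=4: arr[4]=15 ≤ 16 → i=3, swap arr[3],arr[4] → 14 8 10 15 18 4 13 5 6 12 7 16
j=5: arr[5]=4 ≤ 16 → i=4, swap arr[4],arr[5] → 14 8 10 15 4 18 13 5 6 12 7 16
j=6: arr[6]=13 ≤ 16 → i=5, swap arr[5],arr[6] → 14 8 10 15 4 13 18 5 6 12 7 16
j=7: arr[7]=5 ≤ 16 → i=6, swap arr[6],arr[7] → 14 8 10 15 4 13 5 18 6 12 7 16
j=8: arr[8]=6 ≤ 16 → i=7, swap arr[7],arr[8] → 14 8 10 15 4 13 5 6 18 12 7 16
j=9: arr[9]=12 ≤ 16 → i=8, swap arr[8],arr[9] → 14 8 10 15 4 13 5 6 12 18 7 16
j=10: arr[10]=7 ≤ 16 → i=9, swap arr[9],arr[10] → 14 8 10 15 4 13 5 6 12 7 18 16
final swap arr[10],arr[11] → 14 8 10 15 4 13 5 6 12 7 16 18; return 10

14 8 10 15 4 13 5 6 12 7 16 18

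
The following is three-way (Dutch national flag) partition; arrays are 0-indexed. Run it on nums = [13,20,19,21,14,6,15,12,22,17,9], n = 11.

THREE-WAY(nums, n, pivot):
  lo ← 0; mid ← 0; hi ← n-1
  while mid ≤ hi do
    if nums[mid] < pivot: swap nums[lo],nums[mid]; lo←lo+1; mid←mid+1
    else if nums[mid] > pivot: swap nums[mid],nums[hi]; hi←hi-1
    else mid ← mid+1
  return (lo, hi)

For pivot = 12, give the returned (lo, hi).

pivot = 12; lo=0, mid=0, hi=10
nums[mid]=13>12: swap nums[0],nums[10]; hi=9 → [9,20,19,21,14,6,15,12,22,17,13]
nums[mid]=9<12: swap nums[0],nums[0]; lo=1,mid=1 → [9,20,19,21,14,6,15,12,22,17,13]
nums[mid]=20>12: swap nums[1],nums[9]; hi=8 → [9,17,19,21,14,6,15,12,22,20,13]
nums[mid]=17>12: swap nums[1],nums[8]; hi=7 → [9,22,19,21,14,6,15,12,17,20,13]
nums[mid]=22>12: swap nums[1],nums[7]; hi=6 → [9,12,19,21,14,6,15,22,17,20,13]
nums[mid]=12=12: mid=2
nums[mid]=19>12: swap nums[2],nums[6]; hi=5 → [9,12,15,21,14,6,19,22,17,20,13]
nums[mid]=15>12: swap nums[2],nums[5]; hi=4 → [9,12,6,21,14,15,19,22,17,20,13]
nums[mid]=6<12: swap nums[1],nums[2]; lo=2,mid=3 → [9,6,12,21,14,15,19,22,17,20,13]
nums[mid]=21>12: swap nums[3],nums[4]; hi=3 → [9,6,12,14,21,15,19,22,17,20,13]
nums[mid]=14>12: swap nums[3],nums[3]; hi=2 → [9,6,12,14,21,15,19,22,17,20,13]
end: lo=2, hi=2; nums = [9,6,12,14,21,15,19,22,17,20,13]

(2, 2)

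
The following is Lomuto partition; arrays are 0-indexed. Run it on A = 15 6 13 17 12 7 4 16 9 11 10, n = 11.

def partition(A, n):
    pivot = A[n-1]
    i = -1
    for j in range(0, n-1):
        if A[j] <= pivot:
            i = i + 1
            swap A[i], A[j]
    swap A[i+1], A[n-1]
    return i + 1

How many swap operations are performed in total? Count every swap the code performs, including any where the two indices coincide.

5

pivot = A[10] = 10; i = -1
j=0: A[0]=15 > 10 → no swap
j=1: A[1]=6 ≤ 10 → i=0, swap A[0],A[1] → 6 15 13 17 12 7 4 16 9 11 10
j=2: A[2]=13 > 10 → no swap
j=3: A[3]=17 > 10 → no swap
j=4: A[4]=12 > 10 → no swap
j=5: A[5]=7 ≤ 10 → i=1, swap A[1],A[5] → 6 7 13 17 12 15 4 16 9 11 10
j=6: A[6]=4 ≤ 10 → i=2, swap A[2],A[6] → 6 7 4 17 12 15 13 16 9 11 10
j=7: A[7]=16 > 10 → no swap
j=8: A[8]=9 ≤ 10 → i=3, swap A[3],A[8] → 6 7 4 9 12 15 13 16 17 11 10
j=9: A[9]=11 > 10 → no swap
final swap A[4],A[10] → 6 7 4 9 10 15 13 16 17 11 12; return 4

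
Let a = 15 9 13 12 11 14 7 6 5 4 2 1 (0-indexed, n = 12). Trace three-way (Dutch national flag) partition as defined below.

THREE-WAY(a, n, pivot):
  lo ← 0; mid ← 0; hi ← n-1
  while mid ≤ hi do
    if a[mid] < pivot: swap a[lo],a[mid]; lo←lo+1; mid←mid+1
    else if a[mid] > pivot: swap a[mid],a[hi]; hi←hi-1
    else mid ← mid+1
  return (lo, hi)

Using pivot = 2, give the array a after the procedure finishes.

1 2 12 11 14 7 6 5 4 13 9 15

pivot = 2; lo=0, mid=0, hi=11
a[mid]=15>2: swap a[0],a[11]; hi=10 → 1 9 13 12 11 14 7 6 5 4 2 15
a[mid]=1<2: swap a[0],a[0]; lo=1,mid=1 → 1 9 13 12 11 14 7 6 5 4 2 15
a[mid]=9>2: swap a[1],a[10]; hi=9 → 1 2 13 12 11 14 7 6 5 4 9 15
a[mid]=2=2: mid=2
a[mid]=13>2: swap a[2],a[9]; hi=8 → 1 2 4 12 11 14 7 6 5 13 9 15
a[mid]=4>2: swap a[2],a[8]; hi=7 → 1 2 5 12 11 14 7 6 4 13 9 15
a[mid]=5>2: swap a[2],a[7]; hi=6 → 1 2 6 12 11 14 7 5 4 13 9 15
a[mid]=6>2: swap a[2],a[6]; hi=5 → 1 2 7 12 11 14 6 5 4 13 9 15
a[mid]=7>2: swap a[2],a[5]; hi=4 → 1 2 14 12 11 7 6 5 4 13 9 15
a[mid]=14>2: swap a[2],a[4]; hi=3 → 1 2 11 12 14 7 6 5 4 13 9 15
a[mid]=11>2: swap a[2],a[3]; hi=2 → 1 2 12 11 14 7 6 5 4 13 9 15
a[mid]=12>2: swap a[2],a[2]; hi=1 → 1 2 12 11 14 7 6 5 4 13 9 15
end: lo=1, hi=1; a = 1 2 12 11 14 7 6 5 4 13 9 15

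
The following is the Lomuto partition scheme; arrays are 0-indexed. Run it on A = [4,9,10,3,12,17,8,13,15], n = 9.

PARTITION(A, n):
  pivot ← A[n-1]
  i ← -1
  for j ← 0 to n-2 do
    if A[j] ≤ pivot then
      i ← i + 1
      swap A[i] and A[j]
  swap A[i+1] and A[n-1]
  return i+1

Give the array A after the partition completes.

pivot = A[8] = 15; i = -1
j=0: A[0]=4 ≤ 15 → i=0, swap A[0],A[0] (no change) → [4,9,10,3,12,17,8,13,15]
j=1: A[1]=9 ≤ 15 → i=1, swap A[1],A[1] (no change) → [4,9,10,3,12,17,8,13,15]
j=2: A[2]=10 ≤ 15 → i=2, swap A[2],A[2] (no change) → [4,9,10,3,12,17,8,13,15]
j=3: A[3]=3 ≤ 15 → i=3, swap A[3],A[3] (no change) → [4,9,10,3,12,17,8,13,15]
j=4: A[4]=12 ≤ 15 → i=4, swap A[4],A[4] (no change) → [4,9,10,3,12,17,8,13,15]
j=5: A[5]=17 > 15 → no swap
j=6: A[6]=8 ≤ 15 → i=5, swap A[5],A[6] → [4,9,10,3,12,8,17,13,15]
j=7: A[7]=13 ≤ 15 → i=6, swap A[6],A[7] → [4,9,10,3,12,8,13,17,15]
final swap A[7],A[8] → [4,9,10,3,12,8,13,15,17]; return 7

[4,9,10,3,12,8,13,15,17]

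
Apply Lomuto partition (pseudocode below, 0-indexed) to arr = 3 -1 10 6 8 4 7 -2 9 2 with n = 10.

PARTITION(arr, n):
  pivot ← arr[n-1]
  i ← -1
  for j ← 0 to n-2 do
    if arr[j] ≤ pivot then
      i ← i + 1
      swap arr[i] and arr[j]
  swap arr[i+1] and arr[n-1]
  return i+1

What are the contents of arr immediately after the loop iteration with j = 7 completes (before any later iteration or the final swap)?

-1 -2 10 6 8 4 7 3 9 2

pivot = arr[9] = 2; i = -1
j=0: arr[0]=3 > 2 → no swap
j=1: arr[1]=-1 ≤ 2 → i=0, swap arr[0],arr[1] → -1 3 10 6 8 4 7 -2 9 2
j=2: arr[2]=10 > 2 → no swap
j=3: arr[3]=6 > 2 → no swap
j=4: arr[4]=8 > 2 → no swap
j=5: arr[5]=4 > 2 → no swap
j=6: arr[6]=7 > 2 → no swap
j=7: arr[7]=-2 ≤ 2 → i=1, swap arr[1],arr[7] → -1 -2 10 6 8 4 7 3 9 2
(after j=7) arr = -1 -2 10 6 8 4 7 3 9 2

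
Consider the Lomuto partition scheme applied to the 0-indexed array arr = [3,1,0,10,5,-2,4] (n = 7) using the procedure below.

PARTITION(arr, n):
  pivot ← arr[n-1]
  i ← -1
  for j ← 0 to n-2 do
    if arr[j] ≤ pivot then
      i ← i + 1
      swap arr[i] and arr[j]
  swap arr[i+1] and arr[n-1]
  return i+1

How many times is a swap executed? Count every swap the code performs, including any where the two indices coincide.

5

pivot = arr[6] = 4; i = -1
j=0: arr[0]=3 ≤ 4 → i=0, swap arr[0],arr[0] (no change) → [3,1,0,10,5,-2,4]
j=1: arr[1]=1 ≤ 4 → i=1, swap arr[1],arr[1] (no change) → [3,1,0,10,5,-2,4]
j=2: arr[2]=0 ≤ 4 → i=2, swap arr[2],arr[2] (no change) → [3,1,0,10,5,-2,4]
j=3: arr[3]=10 > 4 → no swap
j=4: arr[4]=5 > 4 → no swap
j=5: arr[5]=-2 ≤ 4 → i=3, swap arr[3],arr[5] → [3,1,0,-2,5,10,4]
final swap arr[4],arr[6] → [3,1,0,-2,4,10,5]; return 4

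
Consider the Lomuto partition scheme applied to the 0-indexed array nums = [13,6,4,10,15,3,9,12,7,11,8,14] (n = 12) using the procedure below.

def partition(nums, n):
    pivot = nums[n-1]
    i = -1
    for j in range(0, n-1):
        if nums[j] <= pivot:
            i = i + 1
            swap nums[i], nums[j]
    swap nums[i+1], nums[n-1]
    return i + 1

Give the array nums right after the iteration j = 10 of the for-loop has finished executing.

[13,6,4,10,3,9,12,7,11,8,15,14]

pivot=14, i=-1
j=0: 13≤14, i=0, swap(0,0) ⇒ [13,6,4,10,15,3,9,12,7,11,8,14]
j=1: 6≤14, i=1, swap(1,1) ⇒ [13,6,4,10,15,3,9,12,7,11,8,14]
j=2: 4≤14, i=2, swap(2,2) ⇒ [13,6,4,10,15,3,9,12,7,11,8,14]
j=3: 10≤14, i=3, swap(3,3) ⇒ [13,6,4,10,15,3,9,12,7,11,8,14]
j=4: 15>14, skip
j=5: 3≤14, i=4, swap(4,5) ⇒ [13,6,4,10,3,15,9,12,7,11,8,14]
j=6: 9≤14, i=5, swap(5,6) ⇒ [13,6,4,10,3,9,15,12,7,11,8,14]
j=7: 12≤14, i=6, swap(6,7) ⇒ [13,6,4,10,3,9,12,15,7,11,8,14]
j=8: 7≤14, i=7, swap(7,8) ⇒ [13,6,4,10,3,9,12,7,15,11,8,14]
j=9: 11≤14, i=8, swap(8,9) ⇒ [13,6,4,10,3,9,12,7,11,15,8,14]
j=10: 8≤14, i=9, swap(9,10) ⇒ [13,6,4,10,3,9,12,7,11,8,15,14]
(after j=10) nums = [13,6,4,10,3,9,12,7,11,8,15,14]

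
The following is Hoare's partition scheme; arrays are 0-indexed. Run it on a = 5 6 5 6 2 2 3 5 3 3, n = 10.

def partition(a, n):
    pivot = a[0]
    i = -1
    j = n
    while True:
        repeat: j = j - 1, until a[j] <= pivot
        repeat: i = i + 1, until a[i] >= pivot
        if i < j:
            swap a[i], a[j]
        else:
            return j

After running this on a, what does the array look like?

pivot = a[0] = 5; i = -1, j = 10
j→9 (a[9]=3≤5), i→0 (a[0]=5≥5); i<j, swap → 3 6 5 6 2 2 3 5 3 5
j→8 (a[8]=3≤5), i→1 (a[1]=6≥5); i<j, swap → 3 3 5 6 2 2 3 5 6 5
j→7 (a[7]=5≤5), i→2 (a[2]=5≥5); i<j, swap → 3 3 5 6 2 2 3 5 6 5
j→6 (a[6]=3≤5), i→3 (a[3]=6≥5); i<j, swap → 3 3 5 3 2 2 6 5 6 5
j→5, i→6; i≥j, return j=5. a = 3 3 5 3 2 2 6 5 6 5

3 3 5 3 2 2 6 5 6 5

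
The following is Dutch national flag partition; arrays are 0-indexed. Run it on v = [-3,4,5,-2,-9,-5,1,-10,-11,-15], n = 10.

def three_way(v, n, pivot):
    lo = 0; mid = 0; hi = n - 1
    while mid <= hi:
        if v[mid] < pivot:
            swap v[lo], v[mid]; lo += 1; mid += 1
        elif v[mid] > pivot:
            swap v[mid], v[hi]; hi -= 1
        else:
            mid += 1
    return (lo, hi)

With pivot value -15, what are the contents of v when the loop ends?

pivot = -15; lo=0, mid=0, hi=9
v[mid]=-3>-15: swap v[0],v[9]; hi=8 → [-15,4,5,-2,-9,-5,1,-10,-11,-3]
v[mid]=-15=-15: mid=1
v[mid]=4>-15: swap v[1],v[8]; hi=7 → [-15,-11,5,-2,-9,-5,1,-10,4,-3]
v[mid]=-11>-15: swap v[1],v[7]; hi=6 → [-15,-10,5,-2,-9,-5,1,-11,4,-3]
v[mid]=-10>-15: swap v[1],v[6]; hi=5 → [-15,1,5,-2,-9,-5,-10,-11,4,-3]
v[mid]=1>-15: swap v[1],v[5]; hi=4 → [-15,-5,5,-2,-9,1,-10,-11,4,-3]
v[mid]=-5>-15: swap v[1],v[4]; hi=3 → [-15,-9,5,-2,-5,1,-10,-11,4,-3]
v[mid]=-9>-15: swap v[1],v[3]; hi=2 → [-15,-2,5,-9,-5,1,-10,-11,4,-3]
v[mid]=-2>-15: swap v[1],v[2]; hi=1 → [-15,5,-2,-9,-5,1,-10,-11,4,-3]
v[mid]=5>-15: swap v[1],v[1]; hi=0 → [-15,5,-2,-9,-5,1,-10,-11,4,-3]
end: lo=0, hi=0; v = [-15,5,-2,-9,-5,1,-10,-11,4,-3]

[-15,5,-2,-9,-5,1,-10,-11,4,-3]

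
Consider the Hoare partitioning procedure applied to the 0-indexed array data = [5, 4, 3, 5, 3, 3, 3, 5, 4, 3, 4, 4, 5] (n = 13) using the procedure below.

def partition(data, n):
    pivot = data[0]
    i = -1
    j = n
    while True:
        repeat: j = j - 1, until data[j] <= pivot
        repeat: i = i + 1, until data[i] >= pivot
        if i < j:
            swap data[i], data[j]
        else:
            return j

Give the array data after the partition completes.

[5, 4, 3, 4, 3, 3, 3, 4, 4, 3, 5, 5, 5]

pivot = data[0] = 5; i = -1, j = 13
j→12 (data[12]=5≤5), i→0 (data[0]=5≥5); i<j, swap → [5, 4, 3, 5, 3, 3, 3, 5, 4, 3, 4, 4, 5]
j→11 (data[11]=4≤5), i→3 (data[3]=5≥5); i<j, swap → [5, 4, 3, 4, 3, 3, 3, 5, 4, 3, 4, 5, 5]
j→10 (data[10]=4≤5), i→7 (data[7]=5≥5); i<j, swap → [5, 4, 3, 4, 3, 3, 3, 4, 4, 3, 5, 5, 5]
j→9, i→10; i≥j, return j=9. data = [5, 4, 3, 4, 3, 3, 3, 4, 4, 3, 5, 5, 5]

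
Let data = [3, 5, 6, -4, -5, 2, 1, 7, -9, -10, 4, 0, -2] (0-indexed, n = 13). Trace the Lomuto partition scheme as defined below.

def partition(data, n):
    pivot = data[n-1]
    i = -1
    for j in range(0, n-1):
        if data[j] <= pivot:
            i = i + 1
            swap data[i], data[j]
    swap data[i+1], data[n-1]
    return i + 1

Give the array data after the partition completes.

[-4, -5, -9, -10, -2, 2, 1, 7, 6, 3, 4, 0, 5]

pivot=-2, i=-1
j=0: 3>-2, skip
j=1: 5>-2, skip
j=2: 6>-2, skip
j=3: -4≤-2, i=0, swap(0,3) ⇒ [-4, 5, 6, 3, -5, 2, 1, 7, -9, -10, 4, 0, -2]
j=4: -5≤-2, i=1, swap(1,4) ⇒ [-4, -5, 6, 3, 5, 2, 1, 7, -9, -10, 4, 0, -2]
j=5: 2>-2, skip
j=6: 1>-2, skip
j=7: 7>-2, skip
j=8: -9≤-2, i=2, swap(2,8) ⇒ [-4, -5, -9, 3, 5, 2, 1, 7, 6, -10, 4, 0, -2]
j=9: -10≤-2, i=3, swap(3,9) ⇒ [-4, -5, -9, -10, 5, 2, 1, 7, 6, 3, 4, 0, -2]
j=10: 4>-2, skip
j=11: 0>-2, skip
swap(4,12) ⇒ [-4, -5, -9, -10, -2, 2, 1, 7, 6, 3, 4, 0, 5]; return 4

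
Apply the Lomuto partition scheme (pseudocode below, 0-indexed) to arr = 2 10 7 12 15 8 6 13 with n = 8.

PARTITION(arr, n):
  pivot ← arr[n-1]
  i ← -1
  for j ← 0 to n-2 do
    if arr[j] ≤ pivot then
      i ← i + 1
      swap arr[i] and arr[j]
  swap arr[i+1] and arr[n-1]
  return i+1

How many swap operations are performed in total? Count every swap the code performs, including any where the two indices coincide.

pivot=13, i=-1
j=0: 2≤13, i=0, swap(0,0) ⇒ 2 10 7 12 15 8 6 13
j=1: 10≤13, i=1, swap(1,1) ⇒ 2 10 7 12 15 8 6 13
j=2: 7≤13, i=2, swap(2,2) ⇒ 2 10 7 12 15 8 6 13
j=3: 12≤13, i=3, swap(3,3) ⇒ 2 10 7 12 15 8 6 13
j=4: 15>13, skip
j=5: 8≤13, i=4, swap(4,5) ⇒ 2 10 7 12 8 15 6 13
j=6: 6≤13, i=5, swap(5,6) ⇒ 2 10 7 12 8 6 15 13
swap(6,7) ⇒ 2 10 7 12 8 6 13 15; return 6

7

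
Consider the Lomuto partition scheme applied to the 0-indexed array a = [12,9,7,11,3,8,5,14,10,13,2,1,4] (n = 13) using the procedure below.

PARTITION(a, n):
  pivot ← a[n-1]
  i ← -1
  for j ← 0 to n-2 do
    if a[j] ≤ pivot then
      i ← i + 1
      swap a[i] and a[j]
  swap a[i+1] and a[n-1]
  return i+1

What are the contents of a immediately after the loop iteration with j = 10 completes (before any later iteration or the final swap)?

pivot=4, i=-1
j=0: 12>4, skip
j=1: 9>4, skip
j=2: 7>4, skip
j=3: 11>4, skip
j=4: 3≤4, i=0, swap(0,4) ⇒ [3,9,7,11,12,8,5,14,10,13,2,1,4]
j=5: 8>4, skip
j=6: 5>4, skip
j=7: 14>4, skip
j=8: 10>4, skip
j=9: 13>4, skip
j=10: 2≤4, i=1, swap(1,10) ⇒ [3,2,7,11,12,8,5,14,10,13,9,1,4]
(after j=10) a = [3,2,7,11,12,8,5,14,10,13,9,1,4]

[3,2,7,11,12,8,5,14,10,13,9,1,4]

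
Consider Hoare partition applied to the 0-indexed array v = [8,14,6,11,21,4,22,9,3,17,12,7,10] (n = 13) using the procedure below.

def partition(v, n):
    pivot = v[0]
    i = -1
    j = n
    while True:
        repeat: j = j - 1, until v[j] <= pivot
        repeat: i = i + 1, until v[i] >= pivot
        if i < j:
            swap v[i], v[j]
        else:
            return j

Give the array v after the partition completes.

pivot = v[0] = 8; i = -1, j = 13
j→11 (v[11]=7≤8), i→0 (v[0]=8≥8); i<j, swap → [7,14,6,11,21,4,22,9,3,17,12,8,10]
j→8 (v[8]=3≤8), i→1 (v[1]=14≥8); i<j, swap → [7,3,6,11,21,4,22,9,14,17,12,8,10]
j→5 (v[5]=4≤8), i→3 (v[3]=11≥8); i<j, swap → [7,3,6,4,21,11,22,9,14,17,12,8,10]
j→3, i→4; i≥j, return j=3. v = [7,3,6,4,21,11,22,9,14,17,12,8,10]

[7,3,6,4,21,11,22,9,14,17,12,8,10]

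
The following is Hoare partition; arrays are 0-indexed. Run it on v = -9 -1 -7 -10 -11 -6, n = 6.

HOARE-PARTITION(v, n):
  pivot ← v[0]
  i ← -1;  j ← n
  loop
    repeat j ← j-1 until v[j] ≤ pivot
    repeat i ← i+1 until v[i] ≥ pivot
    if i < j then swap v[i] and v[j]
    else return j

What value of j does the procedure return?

pivot = v[0] = -9; i = -1, j = 6
j→4 (v[4]=-11≤-9), i→0 (v[0]=-9≥-9); i<j, swap → -11 -1 -7 -10 -9 -6
j→3 (v[3]=-10≤-9), i→1 (v[1]=-1≥-9); i<j, swap → -11 -10 -7 -1 -9 -6
j→1, i→2; i≥j, return j=1. v = -11 -10 -7 -1 -9 -6

1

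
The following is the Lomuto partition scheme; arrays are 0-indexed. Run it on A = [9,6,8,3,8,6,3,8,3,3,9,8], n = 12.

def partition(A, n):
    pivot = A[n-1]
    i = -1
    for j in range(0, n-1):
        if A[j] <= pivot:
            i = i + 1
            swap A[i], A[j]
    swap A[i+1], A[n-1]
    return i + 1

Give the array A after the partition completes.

[6,8,3,8,6,3,8,3,3,8,9,9]

pivot = A[11] = 8; i = -1
j=0: A[0]=9 > 8 → no swap
j=1: A[1]=6 ≤ 8 → i=0, swap A[0],A[1] → [6,9,8,3,8,6,3,8,3,3,9,8]
j=2: A[2]=8 ≤ 8 → i=1, swap A[1],A[2] → [6,8,9,3,8,6,3,8,3,3,9,8]
j=3: A[3]=3 ≤ 8 → i=2, swap A[2],A[3] → [6,8,3,9,8,6,3,8,3,3,9,8]
j=4: A[4]=8 ≤ 8 → i=3, swap A[3],A[4] → [6,8,3,8,9,6,3,8,3,3,9,8]
j=5: A[5]=6 ≤ 8 → i=4, swap A[4],A[5] → [6,8,3,8,6,9,3,8,3,3,9,8]
j=6: A[6]=3 ≤ 8 → i=5, swap A[5],A[6] → [6,8,3,8,6,3,9,8,3,3,9,8]
j=7: A[7]=8 ≤ 8 → i=6, swap A[6],A[7] → [6,8,3,8,6,3,8,9,3,3,9,8]
j=8: A[8]=3 ≤ 8 → i=7, swap A[7],A[8] → [6,8,3,8,6,3,8,3,9,3,9,8]
j=9: A[9]=3 ≤ 8 → i=8, swap A[8],A[9] → [6,8,3,8,6,3,8,3,3,9,9,8]
j=10: A[10]=9 > 8 → no swap
final swap A[9],A[11] → [6,8,3,8,6,3,8,3,3,8,9,9]; return 9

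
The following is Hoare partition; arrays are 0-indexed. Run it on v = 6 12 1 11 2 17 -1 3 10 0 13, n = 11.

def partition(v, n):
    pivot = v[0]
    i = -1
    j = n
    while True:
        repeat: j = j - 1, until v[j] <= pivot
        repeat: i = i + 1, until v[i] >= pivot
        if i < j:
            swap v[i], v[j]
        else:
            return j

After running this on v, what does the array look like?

0 3 1 -1 2 17 11 12 10 6 13

pivot=6
j stops at 9 (0), i stops at 0 (6); swap ⇒ 0 12 1 11 2 17 -1 3 10 6 13
j stops at 7 (3), i stops at 1 (12); swap ⇒ 0 3 1 11 2 17 -1 12 10 6 13
j stops at 6 (-1), i stops at 3 (11); swap ⇒ 0 3 1 -1 2 17 11 12 10 6 13
j stops at 4, i stops at 5; i≥j ⇒ return 4. v=0 3 1 -1 2 17 11 12 10 6 13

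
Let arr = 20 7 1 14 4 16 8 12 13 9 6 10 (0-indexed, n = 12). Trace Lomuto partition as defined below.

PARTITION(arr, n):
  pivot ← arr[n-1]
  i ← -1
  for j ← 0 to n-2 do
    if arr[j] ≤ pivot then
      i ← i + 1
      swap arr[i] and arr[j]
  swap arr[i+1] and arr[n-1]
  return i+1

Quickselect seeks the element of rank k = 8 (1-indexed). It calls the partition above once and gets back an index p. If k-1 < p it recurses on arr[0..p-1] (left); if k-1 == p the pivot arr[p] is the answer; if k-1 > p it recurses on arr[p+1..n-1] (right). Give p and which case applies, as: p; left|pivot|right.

6; right

pivot=10, i=-1
j=0: 20>10, skip
j=1: 7≤10, i=0, swap(0,1) ⇒ 7 20 1 14 4 16 8 12 13 9 6 10
j=2: 1≤10, i=1, swap(1,2) ⇒ 7 1 20 14 4 16 8 12 13 9 6 10
j=3: 14>10, skip
j=4: 4≤10, i=2, swap(2,4) ⇒ 7 1 4 14 20 16 8 12 13 9 6 10
j=5: 16>10, skip
j=6: 8≤10, i=3, swap(3,6) ⇒ 7 1 4 8 20 16 14 12 13 9 6 10
j=7: 12>10, skip
j=8: 13>10, skip
j=9: 9≤10, i=4, swap(4,9) ⇒ 7 1 4 8 9 16 14 12 13 20 6 10
j=10: 6≤10, i=5, swap(5,10) ⇒ 7 1 4 8 9 6 14 12 13 20 16 10
swap(6,11) ⇒ 7 1 4 8 9 6 10 12 13 20 16 14; return 6
p = 6; k-1 = 7 > 6 ⇒ right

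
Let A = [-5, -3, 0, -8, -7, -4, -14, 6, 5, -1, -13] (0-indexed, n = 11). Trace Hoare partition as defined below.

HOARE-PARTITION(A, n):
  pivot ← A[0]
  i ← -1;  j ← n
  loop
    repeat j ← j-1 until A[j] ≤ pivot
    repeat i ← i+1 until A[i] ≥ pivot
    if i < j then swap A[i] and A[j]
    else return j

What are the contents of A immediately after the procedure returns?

pivot = A[0] = -5; i = -1, j = 11
j→10 (A[10]=-13≤-5), i→0 (A[0]=-5≥-5); i<j, swap → [-13, -3, 0, -8, -7, -4, -14, 6, 5, -1, -5]
j→6 (A[6]=-14≤-5), i→1 (A[1]=-3≥-5); i<j, swap → [-13, -14, 0, -8, -7, -4, -3, 6, 5, -1, -5]
j→4 (A[4]=-7≤-5), i→2 (A[2]=0≥-5); i<j, swap → [-13, -14, -7, -8, 0, -4, -3, 6, 5, -1, -5]
j→3, i→4; i≥j, return j=3. A = [-13, -14, -7, -8, 0, -4, -3, 6, 5, -1, -5]

[-13, -14, -7, -8, 0, -4, -3, 6, 5, -1, -5]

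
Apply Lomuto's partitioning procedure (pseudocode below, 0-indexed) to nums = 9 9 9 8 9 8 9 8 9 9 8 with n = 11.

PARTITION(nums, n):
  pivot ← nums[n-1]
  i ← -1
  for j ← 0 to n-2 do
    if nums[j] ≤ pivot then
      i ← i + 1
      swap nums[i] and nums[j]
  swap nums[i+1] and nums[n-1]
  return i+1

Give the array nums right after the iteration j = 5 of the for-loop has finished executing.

8 8 9 9 9 9 9 8 9 9 8

pivot=8, i=-1
j=0: 9>8, skip
j=1: 9>8, skip
j=2: 9>8, skip
j=3: 8≤8, i=0, swap(0,3) ⇒ 8 9 9 9 9 8 9 8 9 9 8
j=4: 9>8, skip
j=5: 8≤8, i=1, swap(1,5) ⇒ 8 8 9 9 9 9 9 8 9 9 8
(after j=5) nums = 8 8 9 9 9 9 9 8 9 9 8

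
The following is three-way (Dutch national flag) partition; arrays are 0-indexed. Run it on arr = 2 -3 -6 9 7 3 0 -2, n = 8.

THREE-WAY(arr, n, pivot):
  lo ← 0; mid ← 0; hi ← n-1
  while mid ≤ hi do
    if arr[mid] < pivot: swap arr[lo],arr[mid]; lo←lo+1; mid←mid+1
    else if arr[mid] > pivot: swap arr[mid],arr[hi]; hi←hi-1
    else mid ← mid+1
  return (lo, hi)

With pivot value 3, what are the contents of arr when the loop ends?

pivot = 3; lo=0, mid=0, hi=7
arr[mid]=2<3: swap arr[0],arr[0]; lo=1,mid=1 → 2 -3 -6 9 7 3 0 -2
arr[mid]=-3<3: swap arr[1],arr[1]; lo=2,mid=2 → 2 -3 -6 9 7 3 0 -2
arr[mid]=-6<3: swap arr[2],arr[2]; lo=3,mid=3 → 2 -3 -6 9 7 3 0 -2
arr[mid]=9>3: swap arr[3],arr[7]; hi=6 → 2 -3 -6 -2 7 3 0 9
arr[mid]=-2<3: swap arr[3],arr[3]; lo=4,mid=4 → 2 -3 -6 -2 7 3 0 9
arr[mid]=7>3: swap arr[4],arr[6]; hi=5 → 2 -3 -6 -2 0 3 7 9
arr[mid]=0<3: swap arr[4],arr[4]; lo=5,mid=5 → 2 -3 -6 -2 0 3 7 9
arr[mid]=3=3: mid=6
end: lo=5, hi=5; arr = 2 -3 -6 -2 0 3 7 9

2 -3 -6 -2 0 3 7 9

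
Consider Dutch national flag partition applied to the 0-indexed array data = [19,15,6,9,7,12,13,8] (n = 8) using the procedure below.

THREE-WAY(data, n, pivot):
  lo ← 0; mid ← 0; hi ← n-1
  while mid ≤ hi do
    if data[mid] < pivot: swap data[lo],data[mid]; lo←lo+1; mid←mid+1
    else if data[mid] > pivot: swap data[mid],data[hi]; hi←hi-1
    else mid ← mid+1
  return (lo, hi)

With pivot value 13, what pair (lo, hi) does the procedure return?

(5, 5)

pivot = 13; lo=0, mid=0, hi=7
data[mid]=19>13: swap data[0],data[7]; hi=6 → [8,15,6,9,7,12,13,19]
data[mid]=8<13: swap data[0],data[0]; lo=1,mid=1 → [8,15,6,9,7,12,13,19]
data[mid]=15>13: swap data[1],data[6]; hi=5 → [8,13,6,9,7,12,15,19]
data[mid]=13=13: mid=2
data[mid]=6<13: swap data[1],data[2]; lo=2,mid=3 → [8,6,13,9,7,12,15,19]
data[mid]=9<13: swap data[2],data[3]; lo=3,mid=4 → [8,6,9,13,7,12,15,19]
data[mid]=7<13: swap data[3],data[4]; lo=4,mid=5 → [8,6,9,7,13,12,15,19]
data[mid]=12<13: swap data[4],data[5]; lo=5,mid=6 → [8,6,9,7,12,13,15,19]
end: lo=5, hi=5; data = [8,6,9,7,12,13,15,19]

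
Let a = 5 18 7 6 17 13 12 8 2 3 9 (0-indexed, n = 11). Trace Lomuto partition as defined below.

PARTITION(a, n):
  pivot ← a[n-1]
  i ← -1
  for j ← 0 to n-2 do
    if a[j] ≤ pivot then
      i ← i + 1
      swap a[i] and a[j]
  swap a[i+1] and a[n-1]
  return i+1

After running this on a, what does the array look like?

5 7 6 8 2 3 9 18 17 13 12

pivot = a[10] = 9; i = -1
j=0: a[0]=5 ≤ 9 → i=0, swap a[0],a[0] (no change) → 5 18 7 6 17 13 12 8 2 3 9
j=1: a[1]=18 > 9 → no swap
j=2: a[2]=7 ≤ 9 → i=1, swap a[1],a[2] → 5 7 18 6 17 13 12 8 2 3 9
j=3: a[3]=6 ≤ 9 → i=2, swap a[2],a[3] → 5 7 6 18 17 13 12 8 2 3 9
j=4: a[4]=17 > 9 → no swap
j=5: a[5]=13 > 9 → no swap
j=6: a[6]=12 > 9 → no swap
j=7: a[7]=8 ≤ 9 → i=3, swap a[3],a[7] → 5 7 6 8 17 13 12 18 2 3 9
j=8: a[8]=2 ≤ 9 → i=4, swap a[4],a[8] → 5 7 6 8 2 13 12 18 17 3 9
j=9: a[9]=3 ≤ 9 → i=5, swap a[5],a[9] → 5 7 6 8 2 3 12 18 17 13 9
final swap a[6],a[10] → 5 7 6 8 2 3 9 18 17 13 12; return 6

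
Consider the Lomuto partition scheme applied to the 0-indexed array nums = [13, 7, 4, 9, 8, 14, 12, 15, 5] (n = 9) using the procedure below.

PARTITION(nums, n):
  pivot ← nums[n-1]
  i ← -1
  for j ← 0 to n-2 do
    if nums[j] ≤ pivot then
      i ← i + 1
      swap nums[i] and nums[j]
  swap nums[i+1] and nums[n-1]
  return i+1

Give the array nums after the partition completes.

pivot = nums[8] = 5; i = -1
j=0: nums[0]=13 > 5 → no swap
j=1: nums[1]=7 > 5 → no swap
j=2: nums[2]=4 ≤ 5 → i=0, swap nums[0],nums[2] → [4, 7, 13, 9, 8, 14, 12, 15, 5]
j=3: nums[3]=9 > 5 → no swap
j=4: nums[4]=8 > 5 → no swap
j=5: nums[5]=14 > 5 → no swap
j=6: nums[6]=12 > 5 → no swap
j=7: nums[7]=15 > 5 → no swap
final swap nums[1],nums[8] → [4, 5, 13, 9, 8, 14, 12, 15, 7]; return 1

[4, 5, 13, 9, 8, 14, 12, 15, 7]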